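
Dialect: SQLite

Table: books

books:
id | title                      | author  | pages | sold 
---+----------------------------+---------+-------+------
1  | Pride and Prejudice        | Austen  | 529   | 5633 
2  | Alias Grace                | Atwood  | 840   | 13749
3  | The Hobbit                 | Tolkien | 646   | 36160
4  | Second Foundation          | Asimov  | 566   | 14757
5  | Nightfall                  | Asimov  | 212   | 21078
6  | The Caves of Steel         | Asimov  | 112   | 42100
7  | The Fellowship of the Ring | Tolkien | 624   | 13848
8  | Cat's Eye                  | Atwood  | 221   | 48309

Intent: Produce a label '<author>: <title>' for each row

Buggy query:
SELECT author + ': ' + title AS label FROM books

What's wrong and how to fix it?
Bug: SQLite uses || for string concatenation; + coerces text to numbers (yielding 0)

Fix: Use the || operator for string concatenation

Corrected query:
SELECT author || ': ' || title AS label FROM books

Result:
label                              
-----------------------------------
Austen: Pride and Prejudice        
Atwood: Alias Grace                
Tolkien: The Hobbit                
Asimov: Second Foundation          
Asimov: Nightfall                  
Asimov: The Caves of Steel         
Tolkien: The Fellowship of the Ring
Atwood: Cat's Eye                  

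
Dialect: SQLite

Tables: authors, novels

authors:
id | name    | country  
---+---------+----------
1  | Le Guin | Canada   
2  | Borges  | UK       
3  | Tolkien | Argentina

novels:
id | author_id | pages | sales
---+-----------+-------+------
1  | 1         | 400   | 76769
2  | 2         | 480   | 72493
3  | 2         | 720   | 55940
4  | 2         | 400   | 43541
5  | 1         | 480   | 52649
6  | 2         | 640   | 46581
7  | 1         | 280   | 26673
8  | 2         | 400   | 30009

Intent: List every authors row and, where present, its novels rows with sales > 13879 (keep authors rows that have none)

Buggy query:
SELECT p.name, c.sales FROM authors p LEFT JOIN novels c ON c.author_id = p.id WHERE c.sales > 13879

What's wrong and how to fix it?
Bug: A WHERE condition on the right-hand table after LEFT JOIN drops unmatched parents

Fix: Move the right-table condition into the ON clause so unmatched parents are kept

Corrected query:
SELECT p.name, c.sales FROM authors p LEFT JOIN novels c ON c.author_id = p.id AND c.sales > 13879

Result:
name    | sales
--------+------
Le Guin | 26673
Le Guin | 52649
Le Guin | 76769
Borges  | 30009
Borges  | 43541
Borges  | 46581
Borges  | 55940
Borges  | 72493
Tolkien | NULL 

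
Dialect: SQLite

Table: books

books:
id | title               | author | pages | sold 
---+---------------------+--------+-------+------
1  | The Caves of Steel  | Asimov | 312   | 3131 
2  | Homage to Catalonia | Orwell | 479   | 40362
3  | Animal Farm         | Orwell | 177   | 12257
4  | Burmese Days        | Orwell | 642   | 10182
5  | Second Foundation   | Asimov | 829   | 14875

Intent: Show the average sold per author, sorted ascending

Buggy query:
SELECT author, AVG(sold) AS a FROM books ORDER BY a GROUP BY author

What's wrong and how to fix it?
Bug: ORDER BY appears before GROUP BY; SQL clause order requires GROUP BY first

Fix: Reorder: SELECT … FROM … GROUP BY … ORDER BY …

Corrected query:
SELECT author, AVG(sold) AS a FROM books GROUP BY author ORDER BY a

Result:
author | a           
-------+-------------
Asimov | 9003        
Orwell | 20933.666667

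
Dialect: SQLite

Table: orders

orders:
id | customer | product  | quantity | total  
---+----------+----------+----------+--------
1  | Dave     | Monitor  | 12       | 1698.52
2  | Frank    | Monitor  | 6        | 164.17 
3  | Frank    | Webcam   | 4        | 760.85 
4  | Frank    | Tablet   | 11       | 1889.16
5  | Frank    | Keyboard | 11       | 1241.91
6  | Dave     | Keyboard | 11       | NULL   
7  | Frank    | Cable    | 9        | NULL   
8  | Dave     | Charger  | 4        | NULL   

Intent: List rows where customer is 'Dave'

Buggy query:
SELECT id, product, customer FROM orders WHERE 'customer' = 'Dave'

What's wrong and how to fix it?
Bug: Single quotes denote string literals in SQL; the column name is being compared as a constant string

Fix: Remove the quotes around the column name (or use double quotes for an identifier)

Corrected query:
SELECT id, product, customer FROM orders WHERE customer = 'Dave'

Result:
id | product  | customer
---+----------+---------
1  | Monitor  | Dave    
6  | Keyboard | Dave    
8  | Charger  | Dave    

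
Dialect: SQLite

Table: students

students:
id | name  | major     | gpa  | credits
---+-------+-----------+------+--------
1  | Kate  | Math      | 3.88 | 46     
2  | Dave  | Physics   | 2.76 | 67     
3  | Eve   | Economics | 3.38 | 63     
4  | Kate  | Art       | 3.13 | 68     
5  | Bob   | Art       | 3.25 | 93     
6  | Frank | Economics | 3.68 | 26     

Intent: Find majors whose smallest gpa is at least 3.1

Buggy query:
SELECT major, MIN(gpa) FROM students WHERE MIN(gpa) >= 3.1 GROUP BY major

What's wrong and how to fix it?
Bug: Aggregates like MIN are computed per group after WHERE runs

Fix: Use HAVING for the per-group MIN condition

Corrected query:
SELECT major, MIN(gpa) FROM students GROUP BY major HAVING MIN(gpa) >= 3.1

Result:
major     | MIN(gpa)
----------+---------
Art       | 3.13    
Economics | 3.38    
Math      | 3.88    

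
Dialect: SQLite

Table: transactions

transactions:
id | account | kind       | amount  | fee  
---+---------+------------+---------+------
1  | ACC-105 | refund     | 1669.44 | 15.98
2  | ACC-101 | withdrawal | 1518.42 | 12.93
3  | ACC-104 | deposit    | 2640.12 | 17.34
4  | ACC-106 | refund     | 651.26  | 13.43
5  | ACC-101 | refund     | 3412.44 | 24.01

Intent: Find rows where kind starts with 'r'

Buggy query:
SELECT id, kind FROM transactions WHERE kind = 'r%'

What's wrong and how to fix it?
Bug: Wildcards only work with LIKE; '=' treats '%' as a literal character

Fix: Use LIKE for wildcard pattern matching

Corrected query:
SELECT id, kind FROM transactions WHERE kind LIKE 'r%'

Result:
id | kind  
---+-------
1  | refund
4  | refund
5  | refund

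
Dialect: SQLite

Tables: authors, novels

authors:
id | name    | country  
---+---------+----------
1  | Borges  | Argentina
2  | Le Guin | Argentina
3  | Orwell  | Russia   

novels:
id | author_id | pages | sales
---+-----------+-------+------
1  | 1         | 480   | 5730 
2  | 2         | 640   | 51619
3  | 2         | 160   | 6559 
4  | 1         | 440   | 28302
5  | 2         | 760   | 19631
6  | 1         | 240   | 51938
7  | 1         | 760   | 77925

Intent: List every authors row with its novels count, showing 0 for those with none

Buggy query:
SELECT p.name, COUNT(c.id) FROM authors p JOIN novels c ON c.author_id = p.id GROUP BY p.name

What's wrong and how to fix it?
Bug: INNER JOIN drops authors rows that have no matching novels rows

Fix: Switch to LEFT JOIN to retain unmatched parent rows

Corrected query:
SELECT p.name, COUNT(c.id) FROM authors p LEFT JOIN novels c ON c.author_id = p.id GROUP BY p.name

Result:
name    | COUNT(c.id)
--------+------------
Borges  | 4          
Le Guin | 3          
Orwell  | 0          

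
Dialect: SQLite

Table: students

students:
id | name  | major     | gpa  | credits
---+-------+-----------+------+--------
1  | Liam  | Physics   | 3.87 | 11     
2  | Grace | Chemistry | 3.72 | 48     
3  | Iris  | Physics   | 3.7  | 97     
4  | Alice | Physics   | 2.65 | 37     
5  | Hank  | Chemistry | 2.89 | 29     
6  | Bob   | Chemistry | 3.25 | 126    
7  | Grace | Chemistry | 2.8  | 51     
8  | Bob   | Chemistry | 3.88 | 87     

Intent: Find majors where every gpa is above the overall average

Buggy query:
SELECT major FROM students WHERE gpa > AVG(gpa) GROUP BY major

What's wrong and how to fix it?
Bug: WHERE evaluates per row before aggregation, so AVG() is unavailable

Fix: Compute the overall average in a scalar subquery and compare each group's MIN against it in HAVING

Corrected query:
SELECT major FROM students GROUP BY major HAVING MIN(gpa) > (SELECT AVG(gpa) FROM students)

Result:
(no rows)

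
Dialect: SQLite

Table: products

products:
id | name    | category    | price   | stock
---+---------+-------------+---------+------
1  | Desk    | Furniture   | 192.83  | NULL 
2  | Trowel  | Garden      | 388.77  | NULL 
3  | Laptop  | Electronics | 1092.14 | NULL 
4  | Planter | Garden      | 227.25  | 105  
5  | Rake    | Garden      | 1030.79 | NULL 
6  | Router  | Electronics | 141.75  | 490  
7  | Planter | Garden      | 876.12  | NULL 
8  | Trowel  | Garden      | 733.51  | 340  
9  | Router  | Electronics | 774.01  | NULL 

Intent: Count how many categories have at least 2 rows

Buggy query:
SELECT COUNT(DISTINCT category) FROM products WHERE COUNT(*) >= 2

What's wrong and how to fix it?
Bug: COUNT(*) cannot appear in WHERE; the per-group count doesn't exist yet

Fix: Use a subquery that GROUPs and filters with HAVING, then count its rows

Corrected query:
SELECT COUNT(*) FROM (SELECT category FROM products GROUP BY category HAVING COUNT(*) >= 2)

Result:
COUNT(*)
--------
2       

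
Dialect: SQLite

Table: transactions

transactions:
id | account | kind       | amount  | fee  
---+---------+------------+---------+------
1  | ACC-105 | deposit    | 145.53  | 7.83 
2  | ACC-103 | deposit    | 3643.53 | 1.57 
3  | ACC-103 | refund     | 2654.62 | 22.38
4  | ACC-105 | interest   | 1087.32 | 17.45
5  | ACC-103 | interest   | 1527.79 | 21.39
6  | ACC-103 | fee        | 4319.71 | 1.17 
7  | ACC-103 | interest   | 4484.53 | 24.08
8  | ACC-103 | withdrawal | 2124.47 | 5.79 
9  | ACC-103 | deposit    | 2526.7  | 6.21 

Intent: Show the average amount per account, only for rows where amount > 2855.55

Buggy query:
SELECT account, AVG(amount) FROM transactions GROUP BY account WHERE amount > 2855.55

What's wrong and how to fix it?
Bug: WHERE cannot follow GROUP BY

Fix: Place WHERE between FROM and GROUP BY

Corrected query:
SELECT account, AVG(amount) FROM transactions WHERE amount > 2855.55 GROUP BY account

Result:
account | AVG(amount)
--------+------------
ACC-103 | 4149.256667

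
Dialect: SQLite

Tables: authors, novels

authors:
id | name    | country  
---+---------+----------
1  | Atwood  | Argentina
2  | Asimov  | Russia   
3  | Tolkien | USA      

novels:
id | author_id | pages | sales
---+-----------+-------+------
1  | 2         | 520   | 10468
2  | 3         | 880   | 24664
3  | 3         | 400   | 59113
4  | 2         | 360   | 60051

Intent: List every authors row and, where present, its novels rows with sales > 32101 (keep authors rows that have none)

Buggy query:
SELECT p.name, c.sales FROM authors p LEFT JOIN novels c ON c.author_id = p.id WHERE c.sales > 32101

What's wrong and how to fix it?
Bug: Filtering c.sales in WHERE discards the NULL rows produced by LEFT JOIN, turning it into an inner join

Fix: Put 'c.sales > 32101' in the JOIN's ON clause instead of WHERE

Corrected query:
SELECT p.name, c.sales FROM authors p LEFT JOIN novels c ON c.author_id = p.id AND c.sales > 32101

Result:
name    | sales
--------+------
Atwood  | NULL 
Asimov  | 60051
Tolkien | 59113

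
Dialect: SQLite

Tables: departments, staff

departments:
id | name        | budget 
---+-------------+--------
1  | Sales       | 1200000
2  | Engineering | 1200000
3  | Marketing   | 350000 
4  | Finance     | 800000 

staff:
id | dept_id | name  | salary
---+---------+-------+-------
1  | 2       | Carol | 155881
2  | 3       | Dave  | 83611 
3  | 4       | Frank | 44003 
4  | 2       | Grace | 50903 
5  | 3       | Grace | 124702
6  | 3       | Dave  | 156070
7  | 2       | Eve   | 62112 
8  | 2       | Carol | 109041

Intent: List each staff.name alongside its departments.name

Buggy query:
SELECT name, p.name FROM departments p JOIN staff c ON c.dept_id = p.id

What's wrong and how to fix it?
Bug: 'name' exists in both joined tables, so the database can't tell which one is meant

Fix: Prefix ambiguous columns with the table alias

Corrected query:
SELECT c.name, p.name FROM departments p JOIN staff c ON c.dept_id = p.id

Result:
name  | name       
------+------------
Carol | Engineering
Dave  | Marketing  
Frank | Finance    
Grace | Engineering
Grace | Marketing  
Dave  | Marketing  
Eve   | Engineering
Carol | Engineering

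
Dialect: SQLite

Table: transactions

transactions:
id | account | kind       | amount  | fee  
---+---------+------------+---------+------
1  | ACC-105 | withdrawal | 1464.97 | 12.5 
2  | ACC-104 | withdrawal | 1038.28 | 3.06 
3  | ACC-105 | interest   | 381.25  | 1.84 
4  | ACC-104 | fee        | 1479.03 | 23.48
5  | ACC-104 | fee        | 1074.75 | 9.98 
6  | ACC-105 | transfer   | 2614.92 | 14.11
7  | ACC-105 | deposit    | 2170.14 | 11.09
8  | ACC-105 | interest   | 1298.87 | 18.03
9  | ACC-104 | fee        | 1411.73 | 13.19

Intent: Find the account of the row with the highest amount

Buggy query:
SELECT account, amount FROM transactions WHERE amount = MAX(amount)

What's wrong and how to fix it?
Bug: MAX(amount) is an aggregate and cannot be used directly in WHERE

Fix: Use a subquery: WHERE amount = (SELECT MAX(amount) FROM transactions)

Corrected query:
SELECT account, amount FROM transactions WHERE amount = (SELECT MAX(amount) FROM transactions)

Result:
account | amount 
--------+--------
ACC-105 | 2614.92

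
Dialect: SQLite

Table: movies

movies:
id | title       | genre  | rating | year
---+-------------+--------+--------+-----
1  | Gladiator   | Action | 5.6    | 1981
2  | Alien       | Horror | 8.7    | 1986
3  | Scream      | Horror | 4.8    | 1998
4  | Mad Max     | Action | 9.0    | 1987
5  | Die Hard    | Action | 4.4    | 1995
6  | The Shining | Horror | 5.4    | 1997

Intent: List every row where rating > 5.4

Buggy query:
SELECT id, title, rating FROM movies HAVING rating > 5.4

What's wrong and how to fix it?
Bug: HAVING filters the output of aggregation, but this query has no GROUP BY and no aggregate functions, so SQLite rejects it (HAVING clause on a non-aggregate query); the condition here is per row

Fix: Use WHERE for row-level filtering

Corrected query:
SELECT id, title, rating FROM movies WHERE rating > 5.4

Result:
id | title     | rating
---+-----------+-------
1  | Gladiator | 5.6   
2  | Alien     | 8.7   
4  | Mad Max   | 9     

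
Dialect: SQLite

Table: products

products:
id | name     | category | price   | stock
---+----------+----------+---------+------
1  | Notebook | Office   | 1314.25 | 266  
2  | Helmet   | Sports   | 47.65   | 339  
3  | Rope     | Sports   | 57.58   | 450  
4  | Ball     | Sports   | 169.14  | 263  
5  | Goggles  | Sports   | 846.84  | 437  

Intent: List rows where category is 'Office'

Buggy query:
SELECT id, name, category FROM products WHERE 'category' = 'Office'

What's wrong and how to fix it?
Bug: Single quotes denote string literals in SQL; the column name is being compared as a constant string

Fix: Reference the column as category without single quotes

Corrected query:
SELECT id, name, category FROM products WHERE category = 'Office'

Result:
id | name     | category
---+----------+---------
1  | Notebook | Office  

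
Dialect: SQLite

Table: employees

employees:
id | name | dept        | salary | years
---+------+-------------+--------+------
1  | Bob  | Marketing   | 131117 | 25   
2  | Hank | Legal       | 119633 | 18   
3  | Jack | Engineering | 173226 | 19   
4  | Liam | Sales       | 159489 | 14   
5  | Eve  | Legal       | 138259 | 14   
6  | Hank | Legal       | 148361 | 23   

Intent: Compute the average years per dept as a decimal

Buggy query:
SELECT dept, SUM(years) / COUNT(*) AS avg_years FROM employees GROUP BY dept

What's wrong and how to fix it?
Bug: SUM(years) and COUNT(*) are both integers; the division truncates the fractional part

Fix: Multiply by 1.0 (or CAST to REAL) to force floating-point division

Corrected query:
SELECT dept, SUM(years) * 1.0 / COUNT(*) AS avg_years FROM employees GROUP BY dept

Result:
dept        | avg_years
------------+----------
Engineering | 19       
Legal       | 18.333333
Marketing   | 25       
Sales       | 14       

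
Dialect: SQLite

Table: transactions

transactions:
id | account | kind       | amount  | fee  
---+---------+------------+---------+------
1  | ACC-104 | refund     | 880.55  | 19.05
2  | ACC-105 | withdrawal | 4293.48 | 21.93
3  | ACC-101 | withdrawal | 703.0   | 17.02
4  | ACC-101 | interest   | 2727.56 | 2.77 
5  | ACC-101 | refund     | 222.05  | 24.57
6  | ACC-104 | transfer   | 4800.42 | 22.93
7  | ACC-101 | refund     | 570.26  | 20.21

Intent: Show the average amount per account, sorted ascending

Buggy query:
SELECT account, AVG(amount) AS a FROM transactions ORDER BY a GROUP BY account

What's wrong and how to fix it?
Bug: ORDER BY appears before GROUP BY; SQL clause order requires GROUP BY first

Fix: Reorder: SELECT … FROM … GROUP BY … ORDER BY …

Corrected query:
SELECT account, AVG(amount) AS a FROM transactions GROUP BY account ORDER BY a

Result:
account | a        
--------+----------
ACC-101 | 1055.7175
ACC-104 | 2840.485 
ACC-105 | 4293.48  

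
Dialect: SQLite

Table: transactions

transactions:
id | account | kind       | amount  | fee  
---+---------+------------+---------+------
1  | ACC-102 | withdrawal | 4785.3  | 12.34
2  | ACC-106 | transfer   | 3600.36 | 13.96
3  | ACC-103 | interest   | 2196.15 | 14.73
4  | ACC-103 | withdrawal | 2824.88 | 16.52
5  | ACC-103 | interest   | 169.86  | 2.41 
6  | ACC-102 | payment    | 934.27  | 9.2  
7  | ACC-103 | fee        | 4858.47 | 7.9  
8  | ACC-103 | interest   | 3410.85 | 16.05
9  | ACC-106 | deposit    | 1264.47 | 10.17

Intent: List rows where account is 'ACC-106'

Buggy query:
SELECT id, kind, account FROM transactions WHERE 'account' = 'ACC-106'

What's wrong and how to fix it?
Bug: Single quotes denote string literals in SQL; the column name is being compared as a constant string

Fix: Remove the quotes around the column name (or use double quotes for an identifier)

Corrected query:
SELECT id, kind, account FROM transactions WHERE account = 'ACC-106'

Result:
id | kind     | account
---+----------+--------
2  | transfer | ACC-106
9  | deposit  | ACC-106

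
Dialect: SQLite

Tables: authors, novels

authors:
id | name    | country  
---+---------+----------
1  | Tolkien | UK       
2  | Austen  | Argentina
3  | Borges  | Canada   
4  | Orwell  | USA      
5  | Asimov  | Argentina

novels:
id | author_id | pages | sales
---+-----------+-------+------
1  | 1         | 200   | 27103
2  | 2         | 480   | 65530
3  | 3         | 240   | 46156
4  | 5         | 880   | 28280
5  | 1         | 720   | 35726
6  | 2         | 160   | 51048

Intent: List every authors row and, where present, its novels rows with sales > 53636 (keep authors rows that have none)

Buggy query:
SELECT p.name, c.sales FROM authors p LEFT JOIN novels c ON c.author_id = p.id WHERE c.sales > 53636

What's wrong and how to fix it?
Bug: Filtering c.sales in WHERE discards the NULL rows produced by LEFT JOIN, turning it into an inner join

Fix: Move the right-table condition into the ON clause so unmatched parents are kept

Corrected query:
SELECT p.name, c.sales FROM authors p LEFT JOIN novels c ON c.author_id = p.id AND c.sales > 53636

Result:
name    | sales
--------+------
Tolkien | NULL 
Austen  | 65530
Borges  | NULL 
Orwell  | NULL 
Asimov  | NULL 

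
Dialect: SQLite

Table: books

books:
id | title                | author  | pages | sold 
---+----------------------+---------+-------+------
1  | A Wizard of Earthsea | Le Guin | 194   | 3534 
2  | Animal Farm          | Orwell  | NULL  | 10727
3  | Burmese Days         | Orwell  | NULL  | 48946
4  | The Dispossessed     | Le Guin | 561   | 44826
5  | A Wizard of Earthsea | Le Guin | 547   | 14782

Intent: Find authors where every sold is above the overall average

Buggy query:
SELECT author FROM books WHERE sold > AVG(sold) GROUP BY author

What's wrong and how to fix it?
Bug: AVG() is an aggregate; it can't sit directly in WHERE

Fix: Compute the overall average in a scalar subquery and compare each group's MIN against it in HAVING

Corrected query:
SELECT author FROM books GROUP BY author HAVING MIN(sold) > (SELECT AVG(sold) FROM books)

Result:
(no rows)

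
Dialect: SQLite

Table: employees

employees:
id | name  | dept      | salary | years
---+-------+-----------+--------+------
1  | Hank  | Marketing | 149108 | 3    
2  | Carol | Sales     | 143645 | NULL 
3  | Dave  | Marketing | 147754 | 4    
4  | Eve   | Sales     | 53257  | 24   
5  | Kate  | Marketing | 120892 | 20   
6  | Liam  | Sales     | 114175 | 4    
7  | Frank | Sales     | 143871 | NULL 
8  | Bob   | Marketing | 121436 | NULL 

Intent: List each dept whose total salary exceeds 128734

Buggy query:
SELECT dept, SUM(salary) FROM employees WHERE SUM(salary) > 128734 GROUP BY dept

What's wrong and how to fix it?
Bug: SUM(salary) is an aggregate, but WHERE filters rows before aggregation

Fix: Use HAVING (which filters groups after aggregation) instead of WHERE

Corrected query:
SELECT dept, SUM(salary) FROM employees GROUP BY dept HAVING SUM(salary) > 128734

Result:
dept      | SUM(salary)
----------+------------
Marketing | 539190     
Sales     | 454948     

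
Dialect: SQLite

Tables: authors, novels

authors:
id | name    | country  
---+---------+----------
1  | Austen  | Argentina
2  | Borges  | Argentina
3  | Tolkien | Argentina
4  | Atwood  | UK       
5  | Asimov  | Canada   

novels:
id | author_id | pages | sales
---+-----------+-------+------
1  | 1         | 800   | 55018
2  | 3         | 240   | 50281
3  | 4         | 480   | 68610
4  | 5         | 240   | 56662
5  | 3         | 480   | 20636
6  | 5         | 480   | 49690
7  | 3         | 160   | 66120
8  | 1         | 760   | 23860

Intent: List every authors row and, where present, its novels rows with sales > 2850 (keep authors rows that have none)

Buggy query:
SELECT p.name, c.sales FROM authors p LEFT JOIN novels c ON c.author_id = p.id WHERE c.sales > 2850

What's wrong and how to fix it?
Bug: Filtering c.sales in WHERE discards the NULL rows produced by LEFT JOIN, turning it into an inner join

Fix: Move the right-table condition into the ON clause so unmatched parents are kept

Corrected query:
SELECT p.name, c.sales FROM authors p LEFT JOIN novels c ON c.author_id = p.id AND c.sales > 2850

Result:
name    | sales
--------+------
Austen  | 23860
Austen  | 55018
Borges  | NULL 
Tolkien | 20636
Tolkien | 50281
Tolkien | 66120
Atwood  | 68610
Asimov  | 49690
Asimov  | 56662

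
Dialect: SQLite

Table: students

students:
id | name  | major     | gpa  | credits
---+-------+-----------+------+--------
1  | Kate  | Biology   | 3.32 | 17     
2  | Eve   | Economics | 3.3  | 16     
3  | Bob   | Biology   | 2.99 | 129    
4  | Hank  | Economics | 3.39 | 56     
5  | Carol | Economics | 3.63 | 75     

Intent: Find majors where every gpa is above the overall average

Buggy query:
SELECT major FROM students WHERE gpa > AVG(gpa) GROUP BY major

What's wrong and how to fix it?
Bug: WHERE evaluates per row before aggregation, so AVG() is unavailable

Fix: Use a subquery for AVG and a HAVING MIN(...) filter so the condition holds for every row in the group

Corrected query:
SELECT major FROM students GROUP BY major HAVING MIN(gpa) > (SELECT AVG(gpa) FROM students)

Result:
(no rows)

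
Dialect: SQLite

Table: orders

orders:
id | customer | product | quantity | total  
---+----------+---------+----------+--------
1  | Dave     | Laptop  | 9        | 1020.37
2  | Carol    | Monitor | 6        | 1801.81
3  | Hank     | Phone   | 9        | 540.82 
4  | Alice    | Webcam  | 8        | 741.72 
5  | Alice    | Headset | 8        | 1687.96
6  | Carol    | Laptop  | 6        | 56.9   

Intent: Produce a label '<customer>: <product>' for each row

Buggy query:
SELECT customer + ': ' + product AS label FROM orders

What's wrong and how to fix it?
Bug: '+' is numeric addition; on text columns SQLite converts them to 0 instead of concatenating

Fix: Replace + with || to concatenate text

Corrected query:
SELECT customer || ': ' || product AS label FROM orders

Result:
label         
--------------
Dave: Laptop  
Carol: Monitor
Hank: Phone   
Alice: Webcam 
Alice: Headset
Carol: Laptop 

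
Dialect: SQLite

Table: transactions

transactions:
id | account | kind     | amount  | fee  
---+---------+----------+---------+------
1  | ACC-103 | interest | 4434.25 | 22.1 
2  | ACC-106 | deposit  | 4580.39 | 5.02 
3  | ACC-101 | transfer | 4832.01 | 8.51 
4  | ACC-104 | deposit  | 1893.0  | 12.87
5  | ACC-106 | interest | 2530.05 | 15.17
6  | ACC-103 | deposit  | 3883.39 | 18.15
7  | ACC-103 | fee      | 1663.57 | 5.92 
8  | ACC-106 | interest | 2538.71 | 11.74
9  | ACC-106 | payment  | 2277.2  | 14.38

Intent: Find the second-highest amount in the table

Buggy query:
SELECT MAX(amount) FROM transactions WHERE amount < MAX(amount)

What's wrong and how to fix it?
Bug: The inner MAX is an aggregate inside WHERE, which is not allowed

Fix: Put the inner MAX in a scalar subquery

Corrected query:
SELECT MAX(amount) FROM transactions WHERE amount < (SELECT MAX(amount) FROM transactions)

Result:
MAX(amount)
-----------
4580.39    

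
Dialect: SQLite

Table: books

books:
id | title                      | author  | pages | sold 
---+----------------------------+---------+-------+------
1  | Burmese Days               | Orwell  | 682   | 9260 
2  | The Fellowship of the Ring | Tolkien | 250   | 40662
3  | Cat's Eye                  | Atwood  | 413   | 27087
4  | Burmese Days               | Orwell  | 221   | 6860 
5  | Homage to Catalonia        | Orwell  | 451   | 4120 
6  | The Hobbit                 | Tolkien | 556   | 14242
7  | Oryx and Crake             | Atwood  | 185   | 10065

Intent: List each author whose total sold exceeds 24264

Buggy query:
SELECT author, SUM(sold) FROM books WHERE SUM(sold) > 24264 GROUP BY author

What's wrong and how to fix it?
Bug: Aggregate functions cannot appear in a WHERE clause

Fix: Move the aggregate condition to a HAVING clause

Corrected query:
SELECT author, SUM(sold) FROM books GROUP BY author HAVING SUM(sold) > 24264

Result:
author  | SUM(sold)
--------+----------
Atwood  | 37152    
Tolkien | 54904    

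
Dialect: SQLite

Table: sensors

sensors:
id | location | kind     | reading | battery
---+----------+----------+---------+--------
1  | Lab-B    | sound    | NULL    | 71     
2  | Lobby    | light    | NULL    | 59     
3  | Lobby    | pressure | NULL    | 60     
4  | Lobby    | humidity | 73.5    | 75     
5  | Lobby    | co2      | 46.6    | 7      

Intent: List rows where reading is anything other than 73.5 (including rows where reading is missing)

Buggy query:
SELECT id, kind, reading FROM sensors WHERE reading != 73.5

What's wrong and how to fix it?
Bug: 'reading != 73.5' is unknown when reading is NULL, so NULL rows are silently excluded

Fix: Handle NULL separately with IS NULL alongside the inequality

Corrected query:
SELECT id, kind, reading FROM sensors WHERE reading != 73.5 OR reading IS NULL

Result:
id | kind     | reading
---+----------+--------
1  | sound    | NULL   
2  | light    | NULL   
3  | pressure | NULL   
5  | co2      | 46.6   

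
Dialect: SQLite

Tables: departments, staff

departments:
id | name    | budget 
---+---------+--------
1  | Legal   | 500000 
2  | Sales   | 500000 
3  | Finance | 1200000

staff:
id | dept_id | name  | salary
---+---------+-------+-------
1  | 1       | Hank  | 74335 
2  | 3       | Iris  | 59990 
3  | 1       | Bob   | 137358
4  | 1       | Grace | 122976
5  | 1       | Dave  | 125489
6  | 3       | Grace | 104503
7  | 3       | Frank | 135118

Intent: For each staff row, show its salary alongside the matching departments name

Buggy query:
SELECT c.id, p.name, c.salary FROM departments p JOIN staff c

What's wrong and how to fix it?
Bug: JOIN with no ON clause produces a cartesian product; every staff row pairs with every departments row

Fix: Specify the join condition linking the foreign key to the parent id

Corrected query:
SELECT c.id, p.name, c.salary FROM departments p JOIN staff c ON c.dept_id = p.id

Result:
id | name    | salary
---+---------+-------
1  | Legal   | 74335 
2  | Finance | 59990 
3  | Legal   | 137358
4  | Legal   | 122976
5  | Legal   | 125489
6  | Finance | 104503
7  | Finance | 135118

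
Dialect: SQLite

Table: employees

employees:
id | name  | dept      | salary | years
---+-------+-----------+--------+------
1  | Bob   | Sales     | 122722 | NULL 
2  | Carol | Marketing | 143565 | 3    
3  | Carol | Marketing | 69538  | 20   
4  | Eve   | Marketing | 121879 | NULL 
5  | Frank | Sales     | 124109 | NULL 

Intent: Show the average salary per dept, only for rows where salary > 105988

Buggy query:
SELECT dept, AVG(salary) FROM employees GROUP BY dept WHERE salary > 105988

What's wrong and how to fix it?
Bug: Row-level WHERE must come before GROUP BY in the clause order

Fix: Place WHERE between FROM and GROUP BY

Corrected query:
SELECT dept, AVG(salary) FROM employees WHERE salary > 105988 GROUP BY dept

Result:
dept      | AVG(salary)
----------+------------
Marketing | 132722     
Sales     | 123415.5   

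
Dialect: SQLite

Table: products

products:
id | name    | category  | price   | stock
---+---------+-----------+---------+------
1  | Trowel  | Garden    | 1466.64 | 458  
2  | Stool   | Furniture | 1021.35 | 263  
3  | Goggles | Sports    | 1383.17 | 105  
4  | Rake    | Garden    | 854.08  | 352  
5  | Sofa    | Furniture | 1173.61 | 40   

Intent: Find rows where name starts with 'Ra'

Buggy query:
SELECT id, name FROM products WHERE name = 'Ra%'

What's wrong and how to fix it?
Bug: '=' compares the literal string including the % character; pattern matching needs LIKE

Fix: Replace '=' with LIKE so 'Ra%' is treated as a pattern

Corrected query:
SELECT id, name FROM products WHERE name LIKE 'Ra%'

Result:
id | name
---+-----
4  | Rake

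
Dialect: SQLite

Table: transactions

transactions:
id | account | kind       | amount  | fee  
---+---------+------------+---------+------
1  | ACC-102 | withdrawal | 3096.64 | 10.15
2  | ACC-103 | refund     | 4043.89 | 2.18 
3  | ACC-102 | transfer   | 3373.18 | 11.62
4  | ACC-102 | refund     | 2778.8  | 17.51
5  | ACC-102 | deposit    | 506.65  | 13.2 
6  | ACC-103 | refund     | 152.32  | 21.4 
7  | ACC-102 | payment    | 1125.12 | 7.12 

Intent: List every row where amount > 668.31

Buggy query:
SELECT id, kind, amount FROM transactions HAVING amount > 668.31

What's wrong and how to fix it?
Bug: HAVING filters the output of aggregation, but this query has no GROUP BY and no aggregate functions, so SQLite rejects it (HAVING clause on a non-aggregate query); the condition here is per row

Fix: Use WHERE for row-level filtering

Corrected query:
SELECT id, kind, amount FROM transactions WHERE amount > 668.31

Result:
id | kind       | amount 
---+------------+--------
1  | withdrawal | 3096.64
2  | refund     | 4043.89
3  | transfer   | 3373.18
4  | refund     | 2778.8 
7  | payment    | 1125.12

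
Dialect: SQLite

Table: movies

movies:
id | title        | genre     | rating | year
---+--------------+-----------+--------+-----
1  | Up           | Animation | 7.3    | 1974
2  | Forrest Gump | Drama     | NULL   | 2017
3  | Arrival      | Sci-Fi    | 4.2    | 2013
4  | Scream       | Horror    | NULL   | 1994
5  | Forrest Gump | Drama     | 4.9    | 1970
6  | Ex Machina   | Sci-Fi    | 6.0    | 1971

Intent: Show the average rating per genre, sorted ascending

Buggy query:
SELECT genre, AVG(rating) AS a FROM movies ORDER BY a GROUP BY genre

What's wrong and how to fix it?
Bug: ORDER BY appears before GROUP BY; SQL clause order requires GROUP BY first

Fix: Move ORDER BY to the end, after GROUP BY

Corrected query:
SELECT genre, AVG(rating) AS a FROM movies GROUP BY genre ORDER BY a

Result:
genre     | a   
----------+-----
Horror    | NULL
Drama     | 4.9 
Sci-Fi    | 5.1 
Animation | 7.3 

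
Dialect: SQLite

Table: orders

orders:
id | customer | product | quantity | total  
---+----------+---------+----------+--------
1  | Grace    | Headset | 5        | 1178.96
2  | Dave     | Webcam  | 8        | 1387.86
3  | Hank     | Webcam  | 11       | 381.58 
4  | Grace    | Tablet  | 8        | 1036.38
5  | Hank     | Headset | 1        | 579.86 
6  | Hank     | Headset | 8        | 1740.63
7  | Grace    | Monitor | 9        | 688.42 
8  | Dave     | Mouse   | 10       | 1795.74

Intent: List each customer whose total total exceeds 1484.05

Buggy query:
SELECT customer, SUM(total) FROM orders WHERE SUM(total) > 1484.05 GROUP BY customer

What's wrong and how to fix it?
Bug: SUM(total) is an aggregate, but WHERE filters rows before aggregation

Fix: Use HAVING (which filters groups after aggregation) instead of WHERE

Corrected query:
SELECT customer, SUM(total) FROM orders GROUP BY customer HAVING SUM(total) > 1484.05

Result:
customer | SUM(total)
---------+-----------
Dave     | 3183.6    
Grace    | 2903.76   
Hank     | 2702.07   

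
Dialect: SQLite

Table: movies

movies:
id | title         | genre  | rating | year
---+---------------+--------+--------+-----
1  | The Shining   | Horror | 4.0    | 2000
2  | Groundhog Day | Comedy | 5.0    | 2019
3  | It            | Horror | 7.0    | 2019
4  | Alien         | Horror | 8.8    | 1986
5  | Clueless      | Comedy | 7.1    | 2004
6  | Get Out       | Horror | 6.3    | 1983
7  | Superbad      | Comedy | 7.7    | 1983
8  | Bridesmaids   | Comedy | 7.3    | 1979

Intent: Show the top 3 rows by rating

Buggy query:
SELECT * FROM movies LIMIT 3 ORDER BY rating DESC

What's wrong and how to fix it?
Bug: LIMIT must come after ORDER BY

Fix: Swap the clauses: ORDER BY first, then LIMIT

Corrected query:
SELECT * FROM movies ORDER BY rating DESC LIMIT 3

Result:
id | title       | genre  | rating | year
---+-------------+--------+--------+-----
4  | Alien       | Horror | 8.8    | 1986
7  | Superbad    | Comedy | 7.7    | 1983
8  | Bridesmaids | Comedy | 7.3    | 1979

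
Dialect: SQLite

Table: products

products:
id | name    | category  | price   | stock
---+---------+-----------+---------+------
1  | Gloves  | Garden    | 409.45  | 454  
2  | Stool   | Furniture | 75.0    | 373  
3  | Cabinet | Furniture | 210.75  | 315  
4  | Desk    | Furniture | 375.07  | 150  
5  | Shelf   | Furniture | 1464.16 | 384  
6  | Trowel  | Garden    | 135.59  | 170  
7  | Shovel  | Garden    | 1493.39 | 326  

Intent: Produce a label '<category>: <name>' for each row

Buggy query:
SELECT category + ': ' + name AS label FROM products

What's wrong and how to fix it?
Bug: '+' is numeric addition; on text columns SQLite converts them to 0 instead of concatenating

Fix: Use the || operator for string concatenation

Corrected query:
SELECT category || ': ' || name AS label FROM products

Result:
label             
------------------
Garden: Gloves    
Furniture: Stool  
Furniture: Cabinet
Furniture: Desk   
Furniture: Shelf  
Garden: Trowel    
Garden: Shovel    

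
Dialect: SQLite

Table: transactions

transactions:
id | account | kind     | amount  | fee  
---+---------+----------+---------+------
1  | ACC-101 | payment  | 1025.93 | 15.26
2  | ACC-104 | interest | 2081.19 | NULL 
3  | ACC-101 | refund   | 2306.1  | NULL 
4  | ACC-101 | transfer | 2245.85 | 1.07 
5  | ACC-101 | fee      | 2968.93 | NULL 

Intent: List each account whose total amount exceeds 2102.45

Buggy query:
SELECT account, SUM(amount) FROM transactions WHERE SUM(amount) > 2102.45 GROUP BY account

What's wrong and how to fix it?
Bug: Aggregate functions cannot appear in a WHERE clause

Fix: Move the aggregate condition to a HAVING clause

Corrected query:
SELECT account, SUM(amount) FROM transactions GROUP BY account HAVING SUM(amount) > 2102.45

Result:
account | SUM(amount)
--------+------------
ACC-101 | 8546.81    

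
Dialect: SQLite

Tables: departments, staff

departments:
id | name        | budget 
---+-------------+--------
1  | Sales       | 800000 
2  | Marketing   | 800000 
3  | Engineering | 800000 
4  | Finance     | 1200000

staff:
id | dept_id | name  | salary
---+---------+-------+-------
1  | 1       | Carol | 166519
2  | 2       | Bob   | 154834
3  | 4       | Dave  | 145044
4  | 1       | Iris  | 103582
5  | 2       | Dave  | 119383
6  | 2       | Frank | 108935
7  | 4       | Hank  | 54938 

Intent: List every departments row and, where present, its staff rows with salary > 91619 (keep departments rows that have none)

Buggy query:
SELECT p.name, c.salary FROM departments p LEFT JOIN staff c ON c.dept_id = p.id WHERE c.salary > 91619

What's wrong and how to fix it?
Bug: Filtering c.salary in WHERE discards the NULL rows produced by LEFT JOIN, turning it into an inner join

Fix: Move the right-table condition into the ON clause so unmatched parents are kept

Corrected query:
SELECT p.name, c.salary FROM departments p LEFT JOIN staff c ON c.dept_id = p.id AND c.salary > 91619

Result:
name        | salary
------------+-------
Sales       | 103582
Sales       | 166519
Marketing   | 108935
Marketing   | 119383
Marketing   | 154834
Engineering | NULL  
Finance     | 145044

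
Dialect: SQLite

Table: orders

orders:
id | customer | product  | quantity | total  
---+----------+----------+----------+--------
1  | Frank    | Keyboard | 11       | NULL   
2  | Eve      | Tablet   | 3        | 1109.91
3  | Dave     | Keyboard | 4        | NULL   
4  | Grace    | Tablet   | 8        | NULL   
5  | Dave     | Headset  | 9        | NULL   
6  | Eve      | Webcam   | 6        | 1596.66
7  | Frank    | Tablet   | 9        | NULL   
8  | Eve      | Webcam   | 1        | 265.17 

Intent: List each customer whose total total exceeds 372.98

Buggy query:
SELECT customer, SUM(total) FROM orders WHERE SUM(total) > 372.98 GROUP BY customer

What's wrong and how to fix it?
Bug: Aggregate functions cannot appear in a WHERE clause

Fix: Move the aggregate condition to a HAVING clause

Corrected query:
SELECT customer, SUM(total) FROM orders GROUP BY customer HAVING SUM(total) > 372.98

Result:
customer | SUM(total)
---------+-----------
Eve      | 2971.74   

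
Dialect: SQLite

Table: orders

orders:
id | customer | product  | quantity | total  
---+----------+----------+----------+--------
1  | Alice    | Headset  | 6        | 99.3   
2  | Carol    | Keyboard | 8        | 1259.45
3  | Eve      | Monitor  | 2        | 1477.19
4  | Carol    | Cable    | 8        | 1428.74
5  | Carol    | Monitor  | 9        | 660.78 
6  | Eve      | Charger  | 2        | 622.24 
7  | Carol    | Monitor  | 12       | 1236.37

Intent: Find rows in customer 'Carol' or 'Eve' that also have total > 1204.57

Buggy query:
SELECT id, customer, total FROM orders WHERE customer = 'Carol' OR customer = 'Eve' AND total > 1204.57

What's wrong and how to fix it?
Bug: Without parentheses, AND is evaluated before OR, so the total filter only applies to the 'Eve' branch

Fix: Group the OR with parentheses (or use IN), then AND the threshold

Corrected query:
SELECT id, customer, total FROM orders WHERE (customer = 'Carol' OR customer = 'Eve') AND total > 1204.57

Result:
id | customer | total  
---+----------+--------
2  | Carol    | 1259.45
3  | Eve      | 1477.19
4  | Carol    | 1428.74
7  | Carol    | 1236.37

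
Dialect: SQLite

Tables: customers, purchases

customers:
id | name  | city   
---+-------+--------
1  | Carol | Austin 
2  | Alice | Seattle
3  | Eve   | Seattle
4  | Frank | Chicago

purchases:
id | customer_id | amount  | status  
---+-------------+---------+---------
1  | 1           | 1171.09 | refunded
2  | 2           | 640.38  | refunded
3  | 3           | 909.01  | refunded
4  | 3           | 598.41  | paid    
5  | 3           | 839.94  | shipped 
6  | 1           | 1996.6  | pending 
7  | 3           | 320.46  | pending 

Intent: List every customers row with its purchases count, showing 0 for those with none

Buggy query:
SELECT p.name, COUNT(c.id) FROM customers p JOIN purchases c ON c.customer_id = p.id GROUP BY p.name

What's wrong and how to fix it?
Bug: An inner join excludes parents with zero children

Fix: Use LEFT JOIN so parents without children still appear (COUNT(c.id) gives 0)

Corrected query:
SELECT p.name, COUNT(c.id) FROM customers p LEFT JOIN purchases c ON c.customer_id = p.id GROUP BY p.name

Result:
name  | COUNT(c.id)
------+------------
Alice | 1          
Carol | 2          
Eve   | 4          
Frank | 0          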